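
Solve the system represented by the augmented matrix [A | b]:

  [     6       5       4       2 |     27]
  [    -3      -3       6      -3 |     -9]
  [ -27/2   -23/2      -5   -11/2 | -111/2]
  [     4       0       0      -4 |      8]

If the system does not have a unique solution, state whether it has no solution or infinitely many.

no solution

Row-reduce:
R1 ← R1 / (6).
R2 ← R2 + 3·R1.
R3 ← R3 + 27/2·R1.
R4 ← R4 − 4·R1.
R2 ← R2 / (-1/2).
R1 ← R1 − 5/6·R2.
R3 ← R3 + 1/4·R2.
R4 ← R4 + 10/3·R2.
Swap R3 and R4.
R3 ← R3 / (-56).
R1 ← R1 − 14·R3.
R2 ← R2 + 16·R3.
Row 4 reduces to 0 = 3, a contradiction. The system is inconsistent.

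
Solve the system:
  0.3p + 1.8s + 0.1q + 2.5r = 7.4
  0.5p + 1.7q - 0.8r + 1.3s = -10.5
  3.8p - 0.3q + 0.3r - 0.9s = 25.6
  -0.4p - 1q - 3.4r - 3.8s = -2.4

p = 5, q = -1, r = 6, s = -5

Row-reduce the augmented matrix:
R1 ← R1 / (3/10).
R2 ← R2 − 1/2·R1.
R3 ← R3 − 19/5·R1.
R4 ← R4 + 2/5·R1.
R2 ← R2 / (23/15).
R1 ← R1 − 1/3·R2.
R3 ← R3 + 47/30·R2.
R4 ← R4 + 13/15·R2.
R3 ← R3 / (-16763/460).
R1 ← R1 − 433/46·R3.
R2 ← R2 + 149/46·R3.
R4 ← R4 + 661/230·R3.
R4 ← R4 / (-29738/83815).
R1 ← R1 + 3369/16763·R4.
R2 ← R2 − 19316/16763·R4.
R3 ← R3 − 11701/16763·R4.
Reading off the reduced rows gives p = 5, q = -1, r = 6, s = -5.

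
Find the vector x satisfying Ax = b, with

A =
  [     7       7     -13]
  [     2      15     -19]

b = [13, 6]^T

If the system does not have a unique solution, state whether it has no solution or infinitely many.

infinitely many solutions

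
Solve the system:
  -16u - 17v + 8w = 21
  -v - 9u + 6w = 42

Row-reduce:
R1 ← R1 / (-16).
R2 ← R2 + 9·R1.
R2 ← R2 / (137/16).
R1 ← R1 − 17/16·R2.
Rank is 2 with 3 unknowns, leaving w free.

infinitely many solutions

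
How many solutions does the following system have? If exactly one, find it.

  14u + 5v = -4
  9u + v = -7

u = -1, v = 2

From equation 2: v = -7 − 9·u.
Substitute into equation 1 and solve: u = -1.
Then v = 2.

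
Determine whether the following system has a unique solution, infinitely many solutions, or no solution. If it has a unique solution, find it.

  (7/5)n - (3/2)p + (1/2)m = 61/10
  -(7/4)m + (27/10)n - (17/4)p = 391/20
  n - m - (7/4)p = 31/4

no solution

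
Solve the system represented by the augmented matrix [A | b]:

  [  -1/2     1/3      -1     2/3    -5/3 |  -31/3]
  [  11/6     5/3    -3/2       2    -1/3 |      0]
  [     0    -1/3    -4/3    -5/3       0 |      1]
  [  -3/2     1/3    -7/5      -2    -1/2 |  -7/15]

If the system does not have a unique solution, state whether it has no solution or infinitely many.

Row-reduce:
R1 ← R1 / (-1/2).
R2 ← R2 − 11/6·R1.
R4 ← R4 + 3/2·R1.
R2 ← R2 / (26/9).
R1 ← R1 + 2/3·R2.
R3 ← R3 + 1/3·R2.
R4 ← R4 + 2/3·R2.
R3 ← R3 / (-301/156).
R1 ← R1 − 21/26·R3.
R2 ← R2 + 93/52·R3.
R4 ← R4 − 53/130·R3.
R4 ← R4 / (-2906/903).
R1 ← R1 + 34/43·R4.
R2 ← R2 − 785/301·R4.
R3 ← R3 − 180/301·R4.
Rank is 4 with 5 unknowns, leaving x_5 free.

infinitely many solutions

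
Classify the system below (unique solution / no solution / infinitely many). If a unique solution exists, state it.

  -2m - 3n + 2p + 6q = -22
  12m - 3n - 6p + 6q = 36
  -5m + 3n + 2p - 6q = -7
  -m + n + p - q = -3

Row-reduce:
R1 ← R1 / (-2).
R2 ← R2 − 12·R1.
R3 ← R3 + 5·R1.
R4 ← R4 + 1·R1.
R2 ← R2 / (-21).
R1 ← R1 − 3/2·R2.
R3 ← R3 − 21/2·R2.
R4 ← R4 − 5/2·R2.
Swap R3 and R4.
R3 ← R3 / (5/7).
R1 ← R1 + 4/7·R3.
R2 ← R2 + 2/7·R3.
Rank is 3 with 4 unknowns, leaving q free.

infinitely many solutions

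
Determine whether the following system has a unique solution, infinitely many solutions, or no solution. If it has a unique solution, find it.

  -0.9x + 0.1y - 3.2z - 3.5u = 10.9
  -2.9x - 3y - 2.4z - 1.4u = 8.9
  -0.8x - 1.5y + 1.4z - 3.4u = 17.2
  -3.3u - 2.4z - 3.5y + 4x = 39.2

x = 3, y = -4, z = 0, u = -4

Row-reduce the augmented matrix:
R1 ← R1 / (-9/10).
R2 ← R2 + 29/10·R1.
R3 ← R3 + 4/5·R1.
R4 ← R4 − 4·R1.
R2 ← R2 / (-299/90).
R1 ← R1 + 1/9·R2.
R3 ← R3 + 143/90·R2.
R4 ← R4 + 55/18·R2.
R3 ← R3 / (53/115).
R1 ← R1 − 984/299·R3.
R2 ← R2 + 712/299·R3.
R4 ← R4 + 35728/1495·R3.
R4 ← R4 / (-198357/689).
R1 ← R1 − 27116/689·R4.
R2 ← R2 + 19895/689·R4.
R3 ← R3 + 1153/106·R4.
Reading off the reduced rows gives x = 3, y = -4, z = 0, u = -4.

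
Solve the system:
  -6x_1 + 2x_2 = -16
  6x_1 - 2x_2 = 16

Row-reduce:
R1 ← R1 / (-6).
R2 ← R2 − 6·R1.
Rank is 1 with 2 unknowns, leaving x_2 free.

infinitely many solutions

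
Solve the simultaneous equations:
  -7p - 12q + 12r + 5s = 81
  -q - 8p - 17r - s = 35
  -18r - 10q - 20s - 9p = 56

infinitely many solutions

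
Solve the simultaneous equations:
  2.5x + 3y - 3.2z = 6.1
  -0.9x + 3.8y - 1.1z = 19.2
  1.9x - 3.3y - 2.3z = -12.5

x = -5, y = 3, z = -3

Row-reduce the augmented matrix:
R1 ← R1 / (5/2).
R2 ← R2 + 9/10·R1.
R3 ← R3 − 19/10·R1.
R2 ← R2 / (122/25).
R1 ← R1 − 6/5·R2.
R3 ← R3 + 279/50·R2.
R3 ← R3 / (-5961/2440).
R1 ← R1 + 443/610·R3.
R2 ← R2 + 563/1220·R3.
Reading off the reduced rows gives x = -5, y = 3, z = -3.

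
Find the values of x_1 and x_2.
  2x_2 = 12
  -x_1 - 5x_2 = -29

Row-reduce the augmented matrix:
Swap R1 and R2.
R1 ← R1 / (-1).
R2 ← R2 / (2).
R1 ← R1 − 5·R2.
Reading off the reduced rows gives x_1 = -1, x_2 = 6.

x_1 = -1, x_2 = 6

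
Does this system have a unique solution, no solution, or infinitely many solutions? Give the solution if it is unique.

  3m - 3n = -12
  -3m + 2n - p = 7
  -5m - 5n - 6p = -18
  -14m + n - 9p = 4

no solution

Row-reduce:
R1 ← R1 / (3).
R2 ← R2 + 3·R1.
R3 ← R3 + 5·R1.
R4 ← R4 + 14·R1.
R2 ← R2 / (-1).
R1 ← R1 + 1·R2.
R3 ← R3 + 10·R2.
R4 ← R4 + 13·R2.
R3 ← R3 / (4).
R1 ← R1 − 1·R3.
R2 ← R2 − 1·R3.
R4 ← R4 − 4·R3.
Row 4 reduces to 0 = 1, a contradiction. The system is inconsistent.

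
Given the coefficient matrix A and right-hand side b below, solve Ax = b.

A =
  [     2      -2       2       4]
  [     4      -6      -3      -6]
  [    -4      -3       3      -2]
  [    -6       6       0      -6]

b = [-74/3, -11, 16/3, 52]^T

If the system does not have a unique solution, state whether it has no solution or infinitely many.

x_1 = -3, x_2 = 3, x_3 = -1, x_4 = -8/3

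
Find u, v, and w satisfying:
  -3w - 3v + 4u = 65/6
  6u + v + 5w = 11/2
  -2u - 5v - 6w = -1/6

u = 7/3, v = 3/2, w = -2

Row-reduce the augmented matrix:
R1 ← R1 / (4).
R2 ← R2 − 6·R1.
R3 ← R3 + 2·R1.
R2 ← R2 / (11/2).
R1 ← R1 + 3/4·R2.
R3 ← R3 + 13/2·R2.
R3 ← R3 / (41/11).
R1 ← R1 − 6/11·R3.
R2 ← R2 − 19/11·R3.
Reading off the reduced rows gives u = 7/3, v = 3/2, w = -2.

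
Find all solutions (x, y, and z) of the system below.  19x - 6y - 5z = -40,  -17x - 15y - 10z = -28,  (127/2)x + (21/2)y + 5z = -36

no solution

Row-reduce:
R1 ← R1 / (19).
R2 ← R2 + 17·R1.
R3 ← R3 − 127/2·R1.
R2 ← R2 / (-387/19).
R1 ← R1 + 6/19·R2.
R3 ← R3 − 1161/38·R2.
Row 3 reduces to 0 = 2, a contradiction. The system is inconsistent.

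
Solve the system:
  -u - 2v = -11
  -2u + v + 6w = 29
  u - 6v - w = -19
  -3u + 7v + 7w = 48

Row-reduce the augmented matrix:
R1 ← R1 / (-1).
R2 ← R2 + 2·R1.
R3 ← R3 − 1·R1.
R4 ← R4 + 3·R1.
R2 ← R2 / (5).
R1 ← R1 − 2·R2.
R3 ← R3 + 8·R2.
R4 ← R4 − 13·R2.
R3 ← R3 / (43/5).
R1 ← R1 + 12/5·R3.
R2 ← R2 − 6/5·R3.
R4 ← R4 + 43/5·R3.
R4 reduces to 0 = 0, so the extra equation is consistent.
Reading off the reduced rows gives u = 5, v = 3, w = 6.

u = 5, v = 3, w = 6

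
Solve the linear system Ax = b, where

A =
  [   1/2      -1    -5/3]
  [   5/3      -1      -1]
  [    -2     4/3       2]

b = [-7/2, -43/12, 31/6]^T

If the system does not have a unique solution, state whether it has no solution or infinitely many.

Row-reduce the augmented matrix:
R1 ← R1 / (1/2).
R2 ← R2 − 5/3·R1.
R3 ← R3 + 2·R1.
R2 ← R2 / (7/3).
R1 ← R1 + 2·R2.
R3 ← R3 + 8/3·R2.
R3 ← R3 / (34/63).
R1 ← R1 − 4/7·R3.
R2 ← R2 − 41/21·R3.
Reading off the reduced rows gives x_1 = -1/2, x_2 = 2, x_3 = 3/4.

x_1 = -1/2, x_2 = 2, x_3 = 3/4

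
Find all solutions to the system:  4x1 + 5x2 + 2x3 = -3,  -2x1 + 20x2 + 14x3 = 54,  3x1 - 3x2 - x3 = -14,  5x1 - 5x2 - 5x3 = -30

Row-reduce the augmented matrix:
R1 ← R1 / (4).
R2 ← R2 + 2·R1.
R3 ← R3 − 3·R1.
R4 ← R4 − 5·R1.
R2 ← R2 / (45/2).
R1 ← R1 − 5/4·R2.
R3 ← R3 + 27/4·R2.
R4 ← R4 + 45/4·R2.
R3 ← R3 / (2).
R1 ← R1 + 1/3·R3.
R2 ← R2 − 2/3·R3.
R4 reduces to 0 = 0, so the extra equation is consistent.
Reading off the reduced rows gives x1 = -3, x2 = 1, x3 = 2.

x1 = -3, x2 = 1, x3 = 2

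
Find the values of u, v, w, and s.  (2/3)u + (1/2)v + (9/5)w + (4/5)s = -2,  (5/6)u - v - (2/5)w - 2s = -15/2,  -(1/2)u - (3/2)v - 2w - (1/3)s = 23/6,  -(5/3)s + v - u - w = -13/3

u = 3, v = 2, w = -5, s = 5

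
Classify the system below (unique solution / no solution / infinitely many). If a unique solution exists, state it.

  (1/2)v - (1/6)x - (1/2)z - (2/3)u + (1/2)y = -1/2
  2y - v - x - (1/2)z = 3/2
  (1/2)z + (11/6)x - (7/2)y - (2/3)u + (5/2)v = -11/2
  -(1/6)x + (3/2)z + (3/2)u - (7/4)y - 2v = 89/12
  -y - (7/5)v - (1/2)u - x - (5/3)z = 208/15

Row-reduce:
R1 ← R1 / (-1/6).
R2 ← R2 + 1·R1.
R3 ← R3 − 11/6·R1.
R4 ← R4 + 1/6·R1.
R5 ← R5 + 1·R1.
R2 ← R2 / (-1).
R1 ← R1 + 3·R2.
R3 ← R3 − 2·R2.
R4 ← R4 + 9/4·R2.
R5 ← R5 + 4·R2.
Swap R3 and R4.
R3 ← R3 / (-29/8).
R1 ← R1 + 9/2·R3.
R2 ← R2 + 5/2·R3.
R5 ← R5 + 26/3·R3.
Swap R4 and R5.
R4 ← R4 / (2003/522).
R1 ← R1 − 14/29·R4.
R2 ← R2 − 62/87·R4.
R3 ← R3 − 164/87·R4.
Row 5 reduces to 0 = -2, a contradiction. The system is inconsistent.

no solution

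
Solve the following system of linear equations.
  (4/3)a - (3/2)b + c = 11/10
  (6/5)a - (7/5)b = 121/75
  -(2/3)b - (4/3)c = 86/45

a = -3/5, b = -5/3, c = -3/5

Row-reduce the augmented matrix:
R1 ← R1 / (4/3).
R2 ← R2 − 6/5·R1.
R2 ← R2 / (-1/20).
R1 ← R1 + 9/8·R2.
R3 ← R3 + 2/3·R2.
R3 ← R3 / (32/3).
R1 ← R1 − 21·R3.
R2 ← R2 − 18·R3.
Reading off the reduced rows gives a = -3/5, b = -5/3, c = -3/5.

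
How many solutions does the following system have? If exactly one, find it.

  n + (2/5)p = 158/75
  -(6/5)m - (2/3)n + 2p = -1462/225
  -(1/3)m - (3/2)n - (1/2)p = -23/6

Row-reduce the augmented matrix:
Swap R1 and R2.
R1 ← R1 / (-6/5).
R3 ← R3 + 1/3·R1.
R1 ← R1 − 5/9·R2.
R3 ← R3 + 71/54·R2.
R3 ← R3 / (-143/270).
R1 ← R1 + 17/9·R3.
R2 ← R2 − 2/5·R3.
Reading off the reduced rows gives m = 8/5, n = 8/3, p = -7/5.

m = 8/5, n = 8/3, p = -7/5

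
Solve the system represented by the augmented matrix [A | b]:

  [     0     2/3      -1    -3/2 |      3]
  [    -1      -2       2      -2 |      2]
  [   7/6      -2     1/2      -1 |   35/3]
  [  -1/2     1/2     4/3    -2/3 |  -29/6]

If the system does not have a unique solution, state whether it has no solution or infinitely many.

x_1 = 4, x_2 = -3, x_3 = -2, x_4 = -2

Row-reduce the augmented matrix:
Swap R1 and R2.
R1 ← R1 / (-1).
R3 ← R3 − 7/6·R1.
R4 ← R4 + 1/2·R1.
R2 ← R2 / (2/3).
R1 ← R1 − 2·R2.
R3 ← R3 + 13/3·R2.
R4 ← R4 − 3/2·R2.
R3 ← R3 / (-11/3).
R1 ← R1 − 1·R3.
R2 ← R2 + 3/2·R3.
R4 ← R4 − 31/12·R3.
R4 ← R4 / (-2909/528).
R1 ← R1 − 129/44·R4.
R2 ← R2 − 273/88·R4.
R3 ← R3 − 157/44·R4.
Reading off the reduced rows gives x_1 = 4, x_2 = -3, x_3 = -2, x_4 = -2.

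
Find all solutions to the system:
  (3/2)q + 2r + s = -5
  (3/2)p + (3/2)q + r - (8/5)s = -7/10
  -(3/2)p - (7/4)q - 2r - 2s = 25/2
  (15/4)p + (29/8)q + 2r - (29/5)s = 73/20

no solution

Row-reduce:
Swap R1 and R2.
R1 ← R1 / (3/2).
R3 ← R3 + 3/2·R1.
R4 ← R4 − 15/4·R1.
R2 ← R2 / (3/2).
R1 ← R1 − 1·R2.
R3 ← R3 + 1/4·R2.
R4 ← R4 + 1/8·R2.
R3 ← R3 / (-2/3).
R1 ← R1 + 2/3·R3.
R2 ← R2 − 4/3·R3.
R4 ← R4 + 1/3·R3.
Row 4 reduces to 0 = -1/2, a contradiction. The system is inconsistent.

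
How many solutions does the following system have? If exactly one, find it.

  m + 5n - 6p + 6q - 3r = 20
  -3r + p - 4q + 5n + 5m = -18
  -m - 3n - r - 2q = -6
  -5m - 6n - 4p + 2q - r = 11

infinitely many solutions

Row-reduce:
R2 ← R2 − 5·R1.
R3 ← R3 + 1·R1.
R4 ← R4 + 5·R1.
R2 ← R2 / (-20).
R1 ← R1 − 5·R2.
R3 ← R3 − 2·R2.
R4 ← R4 − 19·R2.
R3 ← R3 / (-29/10).
R1 ← R1 − 7/4·R3.
R2 ← R2 + 31/20·R3.
R4 ← R4 + 91/20·R3.
R4 ← R4 / (-36/29).
R1 ← R1 + 62/29·R4.
R2 ← R2 − 40/29·R4.
R3 ← R3 + 6/29·R4.
Rank is 4 with 5 unknowns, leaving r free.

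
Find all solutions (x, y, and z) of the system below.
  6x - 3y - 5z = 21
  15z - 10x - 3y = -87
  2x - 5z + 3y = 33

infinitely many solutions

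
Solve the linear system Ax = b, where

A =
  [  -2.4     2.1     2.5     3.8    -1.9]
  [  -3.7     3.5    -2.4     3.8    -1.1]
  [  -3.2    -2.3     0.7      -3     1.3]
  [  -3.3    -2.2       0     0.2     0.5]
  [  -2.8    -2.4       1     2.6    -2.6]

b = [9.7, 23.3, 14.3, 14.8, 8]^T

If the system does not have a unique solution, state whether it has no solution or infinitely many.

x_1 = -5, x_2 = 1, x_3 = -1, x_4 = 0, x_5 = 1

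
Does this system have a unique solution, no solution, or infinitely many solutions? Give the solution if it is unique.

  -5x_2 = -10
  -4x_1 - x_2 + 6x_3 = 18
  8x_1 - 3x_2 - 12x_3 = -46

infinitely many solutions

Row-reduce:
Swap R1 and R2.
R1 ← R1 / (-4).
R3 ← R3 − 8·R1.
R2 ← R2 / (-5).
R1 ← R1 − 1/4·R2.
R3 ← R3 + 5·R2.
Rank is 2 with 3 unknowns, leaving x_3 free.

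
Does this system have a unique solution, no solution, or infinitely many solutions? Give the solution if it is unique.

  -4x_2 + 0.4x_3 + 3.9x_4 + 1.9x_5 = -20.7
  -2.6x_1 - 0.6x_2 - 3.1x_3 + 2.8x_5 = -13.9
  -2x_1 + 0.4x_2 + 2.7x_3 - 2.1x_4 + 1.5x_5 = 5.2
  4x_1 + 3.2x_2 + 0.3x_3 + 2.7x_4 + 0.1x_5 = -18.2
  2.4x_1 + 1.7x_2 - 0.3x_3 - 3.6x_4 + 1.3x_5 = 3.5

x_1 = -1, x_2 = -1, x_3 = 1, x_4 = -4, x_5 = -5

Row-reduce the augmented matrix:
Swap R1 and R2.
R1 ← R1 / (-13/5).
R3 ← R3 + 2·R1.
R4 ← R4 − 4·R1.
R5 ← R5 − 12/5·R1.
R2 ← R2 / (-4).
R1 ← R1 − 3/13·R2.
R3 ← R3 − 56/65·R2.
R4 ← R4 − 148/65·R2.
R5 ← R5 − 149/130·R2.
R3 ← R3 / (3361/650).
R1 ← R1 − 79/65·R3.
R2 ← R2 + 1/10·R3.
R4 ← R4 + 2757/650·R3.
R5 ← R5 + 3961/1300·R3.
R4 ← R4 / (130623/33610).
R1 ← R1 − 14013/26888·R4.
R2 ← R2 + 26871/26888·R4.
R3 ← R3 + 819/3361·R4.
R5 ← R5 + 867129/268880·R4.
R5 ← R5 / (3021175/348328).
R1 ← R1 + 281971/174164·R5.
R2 ← R2 − 153297/174164·R5.
R3 ← R3 − 12378/43541·R5.
R4 ← R4 − 177749/130623·R5.
Reading off the reduced rows gives x_1 = -1, x_2 = -1, x_3 = 1, x_4 = -4, x_5 = -5.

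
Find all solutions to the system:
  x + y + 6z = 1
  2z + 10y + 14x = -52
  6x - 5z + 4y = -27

infinitely many solutions

Row-reduce:
R2 ← R2 − 14·R1.
R3 ← R3 − 6·R1.
R2 ← R2 / (-4).
R1 ← R1 − 1·R2.
R3 ← R3 + 2·R2.
Rank is 2 with 3 unknowns, leaving z free.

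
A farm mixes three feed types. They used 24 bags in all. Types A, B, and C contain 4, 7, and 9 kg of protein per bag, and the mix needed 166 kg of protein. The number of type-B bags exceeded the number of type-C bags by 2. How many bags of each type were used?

Let a = type-A bags, b = type-B bags, c = type-C bags.
  a + b + c = 24
  4a + 7b + 9c = 166
  b - c = 2
Row-reduce the augmented matrix:
R2 ← R2 − 4·R1.
R2 ← R2 / (3).
R1 ← R1 − 1·R2.
R3 ← R3 − 1·R2.
R3 ← R3 / (-8/3).
R1 ← R1 + 2/3·R3.
R2 ← R2 − 5/3·R3.
Reading off the reduced rows gives a = 6, b = 10, c = 8.

type-A bags: 6, type-B bags: 10, type-C bags: 8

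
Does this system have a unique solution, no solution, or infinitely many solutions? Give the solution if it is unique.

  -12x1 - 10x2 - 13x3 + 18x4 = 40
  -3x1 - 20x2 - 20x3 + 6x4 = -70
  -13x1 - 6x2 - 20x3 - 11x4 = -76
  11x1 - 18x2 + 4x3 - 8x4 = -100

Row-reduce the augmented matrix:
R1 ← R1 / (-12).
R2 ← R2 + 3·R1.
R3 ← R3 + 13·R1.
R4 ← R4 − 11·R1.
R2 ← R2 / (-35/2).
R1 ← R1 − 5/6·R2.
R3 ← R3 − 29/6·R2.
R4 ← R4 + 163/6·R2.
R3 ← R3 / (-369/35).
R1 ← R1 − 2/7·R3.
R2 ← R2 − 67/70·R3.
R4 ← R4 − 633/35·R3.
R4 ← R4 / (-1863/41).
R1 ← R1 + 92/41·R4.
R2 ← R2 + 231/82·R4.
R3 ← R3 − 117/41·R4.
Reading off the reduced rows gives x1 = -2, x2 = 3, x3 = 2, x4 = 4.

x1 = -2, x2 = 3, x3 = 2, x4 = 4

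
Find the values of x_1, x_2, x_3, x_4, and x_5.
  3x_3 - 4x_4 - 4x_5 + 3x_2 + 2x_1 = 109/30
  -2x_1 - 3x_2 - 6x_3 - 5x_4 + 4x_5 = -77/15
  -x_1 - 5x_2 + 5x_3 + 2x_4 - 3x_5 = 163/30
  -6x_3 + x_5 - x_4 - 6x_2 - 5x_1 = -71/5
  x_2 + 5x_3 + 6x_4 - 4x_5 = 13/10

x_1 = 1/3, x_2 = 0, x_3 = 5/2, x_4 = -2/3, x_5 = 9/5

Row-reduce the augmented matrix:
R1 ← R1 / (2).
R2 ← R2 + 2·R1.
R3 ← R3 + 1·R1.
R4 ← R4 + 5·R1.
Swap R2 and R3.
R2 ← R2 / (-7/2).
R1 ← R1 − 3/2·R2.
R4 ← R4 − 3/2·R2.
R5 ← R5 − 1·R2.
R3 ← R3 / (-3).
R1 ← R1 − 30/7·R3.
R2 ← R2 + 13/7·R3.
R4 ← R4 − 30/7·R3.
R5 ← R5 − 48/7·R3.
R4 ← R4 / (-167/7).
R1 ← R1 + 104/7·R4.
R2 ← R2 − 39/7·R4.
R3 ← R3 − 3·R4.
R5 ← R5 + 102/7·R4.
R5 ← R5 / (230/167).
R1 ← R1 − 467/167·R5.
R2 ← R2 + 196/167·R5.
R3 ← R3 + 234/167·R5.
R4 ← R4 − 78/167·R5.
Reading off the reduced rows gives x_1 = 1/3, x_2 = 0, x_3 = 5/2, x_4 = -2/3, x_5 = 9/5.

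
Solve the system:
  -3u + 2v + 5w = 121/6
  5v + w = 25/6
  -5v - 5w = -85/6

u = -7/3, v = 1/3, w = 5/2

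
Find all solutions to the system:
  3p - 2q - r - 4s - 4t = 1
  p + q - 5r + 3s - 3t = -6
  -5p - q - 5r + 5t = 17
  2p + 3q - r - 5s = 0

infinitely many solutions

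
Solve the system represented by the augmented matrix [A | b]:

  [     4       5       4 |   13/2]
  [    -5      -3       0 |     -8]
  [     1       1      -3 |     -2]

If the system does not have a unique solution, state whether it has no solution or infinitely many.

x_1 = 5/2, x_2 = -3/2, x_3 = 1

Row-reduce the augmented matrix:
R1 ← R1 / (4).
R2 ← R2 + 5·R1.
R3 ← R3 − 1·R1.
R2 ← R2 / (13/4).
R1 ← R1 − 5/4·R2.
R3 ← R3 + 1/4·R2.
R3 ← R3 / (-47/13).
R1 ← R1 + 12/13·R3.
R2 ← R2 − 20/13·R3.
Reading off the reduced rows gives x_1 = 5/2, x_2 = -3/2, x_3 = 1.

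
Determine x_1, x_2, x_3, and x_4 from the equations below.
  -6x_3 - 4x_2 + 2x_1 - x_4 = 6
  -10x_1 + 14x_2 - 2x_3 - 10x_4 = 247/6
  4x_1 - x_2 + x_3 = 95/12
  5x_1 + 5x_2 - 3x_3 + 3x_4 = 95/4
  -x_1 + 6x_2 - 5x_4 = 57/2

x_1 = 3, x_2 = 11/4, x_3 = -4/3, x_4 = -3

Row-reduce the augmented matrix:
R1 ← R1 / (2).
R2 ← R2 + 10·R1.
R3 ← R3 − 4·R1.
R4 ← R4 − 5·R1.
R5 ← R5 + 1·R1.
R2 ← R2 / (-6).
R1 ← R1 + 2·R2.
R3 ← R3 − 7·R2.
R4 ← R4 − 15·R2.
R5 ← R5 − 4·R2.
R3 ← R3 / (-73/3).
R1 ← R1 − 23/3·R3.
R2 ← R2 − 16/3·R3.
R4 ← R4 + 68·R3.
R5 ← R5 + 73/3·R3.
R4 ← R4 / (826/73).
R1 ← R1 + 28/73·R4.
R2 ← R2 + 131/146·R4.
R3 ← R3 − 93/146·R4.
R5 reduces to 0 = 0, so the extra equation is consistent.
Reading off the reduced rows gives x_1 = 3, x_2 = 11/4, x_3 = -4/3, x_4 = -3.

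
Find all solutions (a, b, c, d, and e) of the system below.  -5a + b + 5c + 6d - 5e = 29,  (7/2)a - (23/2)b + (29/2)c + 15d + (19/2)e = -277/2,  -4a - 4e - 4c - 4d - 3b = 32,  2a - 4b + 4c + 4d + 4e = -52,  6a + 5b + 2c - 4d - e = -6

Row-reduce:
R1 ← R1 / (-5).
R2 ← R2 − 7/2·R1.
R3 ← R3 + 4·R1.
R4 ← R4 − 2·R1.
R5 ← R5 − 6·R1.
R2 ← R2 / (-54/5).
R1 ← R1 + 1/5·R2.
R3 ← R3 + 19/5·R2.
R4 ← R4 + 18/5·R2.
R5 ← R5 − 31/5·R2.
R3 ← R3 / (-43/3).
R1 ← R1 + 4/3·R3.
R2 ← R2 + 5/3·R3.
R5 ← R5 − 55/3·R3.
Swap R4 and R5.
R4 ← R4 / (-244/43).
R1 ← R1 + 14/129·R4.
R2 ← R2 − 4/129·R4.
R3 ← R3 − 140/129·R4.
Row 5 reduces to 0 = -1, a contradiction. The system is inconsistent.

no solution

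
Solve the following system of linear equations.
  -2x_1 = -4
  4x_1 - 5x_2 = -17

x_1 = 2, x_2 = 5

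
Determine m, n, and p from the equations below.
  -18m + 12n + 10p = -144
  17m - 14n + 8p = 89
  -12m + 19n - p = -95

Row-reduce the augmented matrix:
R1 ← R1 / (-18).
R2 ← R2 − 17·R1.
R3 ← R3 + 12·R1.
R2 ← R2 / (-8/3).
R1 ← R1 + 2/3·R2.
R3 ← R3 − 11·R2.
R3 ← R3 / (1543/24).
R1 ← R1 + 59/12·R3.
R2 ← R2 + 157/24·R3.
Reading off the reduced rows gives m = 5, n = -2, p = -3.

m = 5, n = -2, p = -3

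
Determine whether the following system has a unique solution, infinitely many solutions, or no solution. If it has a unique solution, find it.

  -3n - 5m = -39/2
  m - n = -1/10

m = 12/5, n = 5/2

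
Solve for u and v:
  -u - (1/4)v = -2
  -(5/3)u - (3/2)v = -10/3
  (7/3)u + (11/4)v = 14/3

u = 2, v = 0

Row-reduce the augmented matrix:
R1 ← R1 / (-1).
R2 ← R2 + 5/3·R1.
R3 ← R3 − 7/3·R1.
R2 ← R2 / (-13/12).
R1 ← R1 − 1/4·R2.
R3 ← R3 − 13/6·R2.
R3 reduces to 0 = 0, so the extra equation is consistent.
Reading off the reduced rows gives u = 2, v = 0.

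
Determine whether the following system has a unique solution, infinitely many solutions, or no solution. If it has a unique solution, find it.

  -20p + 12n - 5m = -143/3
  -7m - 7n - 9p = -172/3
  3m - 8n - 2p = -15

m = 7/3, n = 2, p = 3

Row-reduce the augmented matrix:
R1 ← R1 / (-5).
R2 ← R2 + 7·R1.
R3 ← R3 − 3·R1.
R2 ← R2 / (-119/5).
R1 ← R1 + 12/5·R2.
R3 ← R3 + 4/5·R2.
R3 ← R3 / (-1742/119).
R1 ← R1 − 248/119·R3.
R2 ← R2 + 95/119·R3.
Reading off the reduced rows gives m = 7/3, n = 2, p = 3.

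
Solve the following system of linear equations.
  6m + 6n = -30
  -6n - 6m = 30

infinitely many solutions

Row-reduce:
R1 ← R1 / (6).
R2 ← R2 + 6·R1.
Rank is 1 with 2 unknowns, leaving n free.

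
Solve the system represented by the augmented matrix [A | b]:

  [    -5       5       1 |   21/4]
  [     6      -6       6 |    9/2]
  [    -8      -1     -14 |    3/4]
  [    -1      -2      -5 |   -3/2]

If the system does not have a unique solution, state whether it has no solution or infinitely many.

x_1 = -5/2, x_2 = -7/4, x_3 = 3/2

Row-reduce the augmented matrix:
R1 ← R1 / (-5).
R2 ← R2 − 6·R1.
R3 ← R3 + 8·R1.
R4 ← R4 + 1·R1.
Swap R2 and R3.
R2 ← R2 / (-9).
R1 ← R1 + 1·R2.
R4 ← R4 + 3·R2.
R3 ← R3 / (36/5).
R1 ← R1 − 23/15·R3.
R2 ← R2 − 26/15·R3.
R4 reduces to 0 = 0, so the extra equation is consistent.
Reading off the reduced rows gives x_1 = -5/2, x_2 = -7/4, x_3 = 3/2.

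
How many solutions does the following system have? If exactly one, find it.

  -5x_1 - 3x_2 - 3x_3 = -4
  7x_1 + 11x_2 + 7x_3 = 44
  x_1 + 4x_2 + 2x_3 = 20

infinitely many solutions

Row-reduce:
R1 ← R1 / (-5).
R2 ← R2 − 7·R1.
R3 ← R3 − 1·R1.
R2 ← R2 / (34/5).
R1 ← R1 − 3/5·R2.
R3 ← R3 − 17/5·R2.
Rank is 2 with 3 unknowns, leaving x_3 free.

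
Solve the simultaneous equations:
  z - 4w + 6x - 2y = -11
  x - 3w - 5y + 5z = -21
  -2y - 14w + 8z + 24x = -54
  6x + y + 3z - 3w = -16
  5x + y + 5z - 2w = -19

x = 1, y = -1, z = -3, w = 4

Row-reduce the augmented matrix:
R1 ← R1 / (6).
R2 ← R2 − 1·R1.
R3 ← R3 − 24·R1.
R4 ← R4 − 6·R1.
R5 ← R5 − 5·R1.
R2 ← R2 / (-14/3).
R1 ← R1 + 1/3·R2.
R3 ← R3 − 6·R2.
R4 ← R4 − 3·R2.
R5 ← R5 − 8/3·R2.
R3 ← R3 / (143/14).
R1 ← R1 + 5/28·R3.
R2 ← R2 + 29/28·R3.
R4 ← R4 − 143/28·R3.
R5 ← R5 − 97/14·R3.
Swap R4 and R5.
R4 ← R4 / (97/143).
R1 ← R1 + 74/143·R4.
R2 ← R2 − 57/143·R4.
R3 ← R3 + 14/143·R4.
R5 reduces to 0 = 0, so the extra equation is consistent.
Reading off the reduced rows gives x = 1, y = -1, z = -3, w = 4.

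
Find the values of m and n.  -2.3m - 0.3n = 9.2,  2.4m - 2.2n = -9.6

Row-reduce the augmented matrix:
R1 ← R1 / (-23/10).
R2 ← R2 − 12/5·R1.
R2 ← R2 / (-289/115).
R1 ← R1 − 3/23·R2.
Reading off the reduced rows gives m = -4, n = 0.

m = -4, n = 0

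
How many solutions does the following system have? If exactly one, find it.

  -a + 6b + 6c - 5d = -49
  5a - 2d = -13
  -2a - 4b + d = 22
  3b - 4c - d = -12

Row-reduce the augmented matrix:
R1 ← R1 / (-1).
R2 ← R2 − 5·R1.
R3 ← R3 + 2·R1.
R2 ← R2 / (30).
R1 ← R1 + 6·R2.
R3 ← R3 + 16·R2.
R4 ← R4 − 3·R2.
R3 ← R3 / (4).
R2 ← R2 − 1·R3.
R4 ← R4 + 7·R3.
R4 ← R4 / (-17/4).
R1 ← R1 + 2/5·R4.
R2 ← R2 + 1/20·R4.
R3 ← R3 + 17/20·R4.
Reading off the reduced rows gives a = -1, b = -4, c = -1, d = 4.

a = -1, b = -4, c = -1, d = 4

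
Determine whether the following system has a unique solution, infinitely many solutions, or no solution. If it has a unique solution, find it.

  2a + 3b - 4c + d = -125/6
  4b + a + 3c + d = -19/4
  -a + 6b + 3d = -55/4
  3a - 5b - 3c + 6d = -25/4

a = -2, b = -9/4, c = 7/3, d = -3/4

Row-reduce the augmented matrix:
R1 ← R1 / (2).
R2 ← R2 − 1·R1.
R3 ← R3 + 1·R1.
R4 ← R4 − 3·R1.
R2 ← R2 / (5/2).
R1 ← R1 − 3/2·R2.
R3 ← R3 − 15/2·R2.
R4 ← R4 + 19/2·R2.
R3 ← R3 / (-17).
R1 ← R1 + 5·R3.
R2 ← R2 − 2·R3.
R4 ← R4 − 22·R3.
R4 ← R4 / (764/85).
R1 ← R1 + 33/85·R4.
R2 ← R2 − 37/85·R4.
R3 ← R3 + 2/17·R4.
Reading off the reduced rows gives a = -2, b = -9/4, c = 7/3, d = -3/4.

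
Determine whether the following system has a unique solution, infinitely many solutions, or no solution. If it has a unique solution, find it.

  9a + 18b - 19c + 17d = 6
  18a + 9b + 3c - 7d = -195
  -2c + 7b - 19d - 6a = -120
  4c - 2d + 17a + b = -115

a = -5, b = -6, c = -3, d = 6

Row-reduce the augmented matrix:
R1 ← R1 / (9).
R2 ← R2 − 18·R1.
R3 ← R3 + 6·R1.
R4 ← R4 − 17·R1.
R2 ← R2 / (-27).
R1 ← R1 − 2·R2.
R3 ← R3 − 19·R2.
R4 ← R4 + 33·R2.
R3 ← R3 / (383/27).
R1 ← R1 − 25/27·R3.
R2 ← R2 + 41/27·R3.
R4 ← R4 + 92/9·R3.
R4 ← R4 / (-35560/3447).
R1 ← R1 − 4259/3447·R4.
R2 ← R2 + 2747/1149·R4.
R3 ← R3 + 986/383·R4.
Reading off the reduced rows gives a = -5, b = -6, c = -3, d = 6.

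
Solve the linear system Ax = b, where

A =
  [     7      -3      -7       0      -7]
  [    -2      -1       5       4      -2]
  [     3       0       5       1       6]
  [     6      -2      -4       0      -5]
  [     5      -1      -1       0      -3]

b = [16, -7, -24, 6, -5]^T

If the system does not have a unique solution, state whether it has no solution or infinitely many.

Row-reduce:
R1 ← R1 / (7).
R2 ← R2 + 2·R1.
R3 ← R3 − 3·R1.
R4 ← R4 − 6·R1.
R5 ← R5 − 5·R1.
R2 ← R2 / (-13/7).
R1 ← R1 + 3/7·R2.
R3 ← R3 − 9/7·R2.
R4 ← R4 − 4/7·R2.
R5 ← R5 − 8/7·R2.
R3 ← R3 / (131/13).
R1 ← R1 + 22/13·R3.
R2 ← R2 + 21/13·R3.
R4 ← R4 − 38/13·R3.
R5 ← R5 − 76/13·R3.
R4 ← R4 / (18/131).
R1 ← R1 + 38/131·R4.
R2 ← R2 + 203/131·R4.
R3 ← R3 − 49/131·R4.
R5 ← R5 − 36/131·R4.
Row 5 reduces to 0 = -1, a contradiction. The system is inconsistent.

no solution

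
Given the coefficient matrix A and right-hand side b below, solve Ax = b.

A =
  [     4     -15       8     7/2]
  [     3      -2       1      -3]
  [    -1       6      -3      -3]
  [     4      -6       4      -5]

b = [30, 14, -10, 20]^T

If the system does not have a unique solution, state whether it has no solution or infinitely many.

Row-reduce:
R1 ← R1 / (4).
R2 ← R2 − 3·R1.
R3 ← R3 + 1·R1.
R4 ← R4 − 4·R1.
R2 ← R2 / (37/4).
R1 ← R1 + 15/4·R2.
R3 ← R3 − 9/4·R2.
R4 ← R4 − 9·R2.
R3 ← R3 / (8/37).
R1 ← R1 + 1/37·R3.
R2 ← R2 + 20/37·R3.
R4 ← R4 − 32/37·R3.
Rank is 3 with 4 unknowns, leaving x_4 free.

infinitely many solutions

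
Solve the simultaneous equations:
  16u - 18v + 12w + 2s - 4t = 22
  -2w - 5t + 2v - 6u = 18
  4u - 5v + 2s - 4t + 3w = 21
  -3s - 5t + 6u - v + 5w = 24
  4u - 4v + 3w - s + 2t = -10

infinitely many solutions

Row-reduce:
R1 ← R1 / (16).
R2 ← R2 + 6·R1.
R3 ← R3 − 4·R1.
R4 ← R4 − 6·R1.
R5 ← R5 − 4·R1.
R2 ← R2 / (-19/4).
R1 ← R1 + 9/8·R2.
R3 ← R3 + 1/2·R2.
R4 ← R4 − 23/4·R2.
R5 ← R5 − 1/2·R2.
R3 ← R3 / (-5/19).
R1 ← R1 − 3/19·R3.
R2 ← R2 + 10/19·R3.
R4 ← R4 − 67/19·R3.
R5 ← R5 − 5/19·R3.
R4 ← R4 / (81/5).
R1 ← R1 − 4/5·R4.
R2 ← R2 + 3·R4.
R3 ← R3 + 27/5·R4.
Rank is 4 with 5 unknowns, leaving t free.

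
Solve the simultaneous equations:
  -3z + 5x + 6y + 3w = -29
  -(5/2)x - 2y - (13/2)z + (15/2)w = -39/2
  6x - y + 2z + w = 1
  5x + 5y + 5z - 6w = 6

no solution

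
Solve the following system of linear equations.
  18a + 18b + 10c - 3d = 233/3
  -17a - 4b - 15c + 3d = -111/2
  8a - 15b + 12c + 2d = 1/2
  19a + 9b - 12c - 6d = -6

Row-reduce the augmented matrix:
R1 ← R1 / (18).
R2 ← R2 + 17·R1.
R3 ← R3 − 8·R1.
R4 ← R4 − 19·R1.
R2 ← R2 / (13).
R1 ← R1 − 1·R2.
R3 ← R3 + 23·R2.
R4 ← R4 + 10·R2.
R3 ← R3 / (-266/117).
R1 ← R1 − 115/117·R3.
R2 ← R2 + 50/117·R3.
R4 ← R4 + 3139/117·R3.
R4 ← R4 / (-24217/532).
R1 ← R1 − 739/532·R4.
R2 ← R2 + 89/133·R4.
R3 ← R3 + 849/532·R4.
Reading off the reduced rows gives a = 1/2, b = 5/2, c = 8/3, d = 1.

a = 1/2, b = 5/2, c = 8/3, d = 1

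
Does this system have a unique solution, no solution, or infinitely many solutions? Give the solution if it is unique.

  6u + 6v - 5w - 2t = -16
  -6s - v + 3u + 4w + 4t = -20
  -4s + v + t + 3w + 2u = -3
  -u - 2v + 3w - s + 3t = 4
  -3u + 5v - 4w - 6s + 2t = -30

Row-reduce the augmented matrix:
R1 ← R1 / (6).
R2 ← R2 − 3·R1.
R3 ← R3 − 2·R1.
R4 ← R4 + 1·R1.
R5 ← R5 + 3·R1.
R2 ← R2 / (-4).
R1 ← R1 − 1·R2.
R3 ← R3 + 1·R2.
R4 ← R4 + 1·R2.
R5 ← R5 − 8·R2.
R3 ← R3 / (73/24).
R1 ← R1 − 19/24·R3.
R2 ← R2 + 13/8·R3.
R4 ← R4 − 13/24·R3.
R5 ← R5 − 13/2·R3.
R4 ← R4 / (69/73).
R1 ← R1 + 62/73·R4.
R2 ← R2 − 12/73·R4.
R3 ← R3 + 60/73·R4.
R5 ← R5 + 924/73·R4.
R5 ← R5 / (646/23).
R1 ← R1 − 139/69·R5.
R2 ← R2 + 29/23·R5.
R3 ← R3 − 30/23·R5.
R4 ← R4 − 98/69·R5.
Reading off the reduced rows gives u = -2, v = 4, w = 6, s = 5, t = -1.

u = -2, v = 4, w = 6, s = 5, t = -1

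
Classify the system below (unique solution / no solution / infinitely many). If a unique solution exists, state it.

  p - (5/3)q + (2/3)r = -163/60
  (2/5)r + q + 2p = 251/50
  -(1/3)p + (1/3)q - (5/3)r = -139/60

p = 3/4, q = 14/5, r = 9/5

Row-reduce the augmented matrix:
R2 ← R2 − 2·R1.
R3 ← R3 + 1/3·R1.
R2 ← R2 / (13/3).
R1 ← R1 + 5/3·R2.
R3 ← R3 + 2/9·R2.
R3 ← R3 / (-97/65).
R1 ← R1 − 4/13·R3.
R2 ← R2 + 14/65·R3.
Reading off the reduced rows gives p = 3/4, q = 14/5, r = 9/5.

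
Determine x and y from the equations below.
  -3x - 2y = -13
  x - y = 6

From equation 2: x = 6 + y.
Substitute into equation 1 and solve: y = -1.
Then x = 5.

x = 5, y = -1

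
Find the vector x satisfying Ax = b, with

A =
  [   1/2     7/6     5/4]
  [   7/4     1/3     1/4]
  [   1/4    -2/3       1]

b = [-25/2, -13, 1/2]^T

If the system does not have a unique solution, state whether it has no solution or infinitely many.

x_1 = -6, x_2 = -6, x_3 = -2

Row-reduce the augmented matrix:
R1 ← R1 / (1/2).
R2 ← R2 − 7/4·R1.
R3 ← R3 − 1/4·R1.
R2 ← R2 / (-15/4).
R1 ← R1 − 7/3·R2.
R3 ← R3 + 5/4·R2.
R3 ← R3 / (7/4).
R1 ← R1 + 1/15·R3.
R2 ← R2 − 11/10·R3.
Reading off the reduced rows gives x_1 = -6, x_2 = -6, x_3 = -2.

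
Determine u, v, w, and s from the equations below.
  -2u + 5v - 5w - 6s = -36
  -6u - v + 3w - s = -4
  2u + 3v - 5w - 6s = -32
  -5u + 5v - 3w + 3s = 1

Row-reduce the augmented matrix:
R1 ← R1 / (-2).
R2 ← R2 + 6·R1.
R3 ← R3 − 2·R1.
R4 ← R4 + 5·R1.
R2 ← R2 / (-16).
R1 ← R1 + 5/2·R2.
R3 ← R3 − 8·R2.
R4 ← R4 + 15/2·R2.
R3 ← R3 / (-1).
R1 ← R1 + 5/16·R3.
R2 ← R2 + 9/8·R3.
R4 ← R4 − 17/16·R3.
R4 ← R4 / (101/16).
R1 ← R1 − 23/16·R4.
R2 ← R2 − 23/8·R4.
R3 ← R3 − 7/2·R4.
Reading off the reduced rows gives u = 1, v = 0, w = 2, s = 4.

u = 1, v = 0, w = 2, s = 4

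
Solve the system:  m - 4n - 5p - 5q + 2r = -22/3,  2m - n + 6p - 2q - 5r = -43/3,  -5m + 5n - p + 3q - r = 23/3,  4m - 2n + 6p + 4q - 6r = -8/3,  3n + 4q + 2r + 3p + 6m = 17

Row-reduce the augmented matrix:
R2 ← R2 − 2·R1.
R3 ← R3 + 5·R1.
R4 ← R4 − 4·R1.
R5 ← R5 − 6·R1.
R2 ← R2 / (7).
R1 ← R1 + 4·R2.
R3 ← R3 + 15·R2.
R4 ← R4 − 14·R2.
R5 ← R5 − 27·R2.
R3 ← R3 / (58/7).
R1 ← R1 − 29/7·R3.
R2 ← R2 − 16/7·R3.
R4 ← R4 + 6·R3.
R5 ← R5 + 201/7·R3.
R4 ← R4 / (130/29).
R1 ← R1 − 2·R4.
R2 ← R2 − 72/29·R4.
R3 ← R3 + 17/29·R4.
R5 ← R5 + 397/29·R4.
R5 ← R5 / (-279/13).
R1 ← R1 − 46/13·R5.
R2 ← R2 − 45/13·R5.
R3 ← R3 + 22/13·R5.
R4 ← R4 + 10/13·R5.
Reading off the reduced rows gives m = 1, n = 4/3, p = -1, q = 2, r = 1.

m = 1, n = 4/3, p = -1, q = 2, r = 1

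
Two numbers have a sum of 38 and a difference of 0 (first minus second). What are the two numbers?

first number: 19, second number: 19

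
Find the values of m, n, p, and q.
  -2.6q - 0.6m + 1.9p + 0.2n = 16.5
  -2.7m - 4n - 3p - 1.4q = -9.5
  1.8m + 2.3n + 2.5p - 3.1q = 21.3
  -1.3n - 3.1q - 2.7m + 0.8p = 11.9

m = 1, n = -1, p = 5, q = -3

Row-reduce the augmented matrix:
R1 ← R1 / (-3/5).
R2 ← R2 + 27/10·R1.
R3 ← R3 − 9/5·R1.
R4 ← R4 + 27/10·R1.
R2 ← R2 / (-49/10).
R1 ← R1 + 1/3·R2.
R3 ← R3 − 29/10·R2.
R4 ← R4 + 11/5·R2.
R3 ← R3 / (191/140).
R1 ← R1 + 50/21·R3.
R2 ← R2 − 33/14·R3.
R4 ← R4 + 359/140·R3.
R4 ← R4 / (-33787/6685).
R1 ← R1 + 19058/4011·R4.
R2 ← R2 − 8287/1337·R4.
R3 ← R3 + 4708/1337·R4.
Reading off the reduced rows gives m = 1, n = -1, p = 5, q = -3.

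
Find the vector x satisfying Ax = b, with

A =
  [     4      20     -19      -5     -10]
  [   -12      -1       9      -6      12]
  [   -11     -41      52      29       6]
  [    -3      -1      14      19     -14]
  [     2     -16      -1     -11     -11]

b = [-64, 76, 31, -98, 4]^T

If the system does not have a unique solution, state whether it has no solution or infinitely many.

Row-reduce:
R1 ← R1 / (4).
R2 ← R2 + 12·R1.
R3 ← R3 + 11·R1.
R4 ← R4 + 3·R1.
R5 ← R5 − 2·R1.
R2 ← R2 / (59).
R1 ← R1 − 5·R2.
R3 ← R3 − 14·R2.
R4 ← R4 − 14·R2.
R5 ← R5 + 26·R2.
R3 ← R3 / (2629/236).
R1 ← R1 + 161/236·R3.
R2 ← R2 + 48/59·R3.
R4 ← R4 − 2629/236·R3.
R5 ← R5 + 1493/118·R3.
Swap R4 and R5.
R4 ← R4 / (13740/2629).
R1 ← R1 − 4650/2629·R4.
R2 ← R2 − 2949/2629·R4.
R3 ← R3 − 4775/2629·R4.
Row 5 reduces to 0 = -1, a contradiction. The system is inconsistent.

no solution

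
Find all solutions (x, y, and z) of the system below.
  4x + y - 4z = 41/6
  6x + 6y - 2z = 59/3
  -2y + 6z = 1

Row-reduce the augmented matrix:
R1 ← R1 / (4).
R2 ← R2 − 6·R1.
R2 ← R2 / (9/2).
R1 ← R1 − 1/4·R2.
R3 ← R3 + 2·R2.
R3 ← R3 / (70/9).
R1 ← R1 + 11/9·R3.
R2 ← R2 − 8/9·R3.
Reading off the reduced rows gives x = 2, y = 3/2, z = 2/3.

x = 2, y = 3/2, z = 2/3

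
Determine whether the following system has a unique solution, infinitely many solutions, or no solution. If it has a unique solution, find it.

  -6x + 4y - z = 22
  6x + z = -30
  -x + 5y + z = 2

Row-reduce the augmented matrix:
R1 ← R1 / (-6).
R2 ← R2 − 6·R1.
R3 ← R3 + 1·R1.
R2 ← R2 / (4).
R1 ← R1 + 2/3·R2.
R3 ← R3 − 13/3·R2.
R3 ← R3 / (7/6).
R1 ← R1 − 1/6·R3.
Reading off the reduced rows gives x = -6, y = -2, z = 6.

x = -6, y = -2, z = 6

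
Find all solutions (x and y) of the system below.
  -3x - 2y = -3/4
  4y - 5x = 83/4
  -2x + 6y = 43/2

x = -7/4, y = 3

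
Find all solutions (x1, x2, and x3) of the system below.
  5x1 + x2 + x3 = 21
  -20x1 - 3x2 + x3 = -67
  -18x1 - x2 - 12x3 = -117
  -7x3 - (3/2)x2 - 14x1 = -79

no solution

Row-reduce:
R1 ← R1 / (5).
R2 ← R2 + 20·R1.
R3 ← R3 + 18·R1.
R4 ← R4 + 14·R1.
R1 ← R1 − 1/5·R2.
R3 ← R3 − 13/5·R2.
R4 ← R4 − 13/10·R2.
R3 ← R3 / (-107/5).
R1 ← R1 + 4/5·R3.
R2 ← R2 − 5·R3.
R4 ← R4 + 107/10·R3.
Row 4 reduces to 0 = 1/2, a contradiction. The system is inconsistent.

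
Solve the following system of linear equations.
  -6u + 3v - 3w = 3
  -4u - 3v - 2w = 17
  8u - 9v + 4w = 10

no solution

Row-reduce:
R1 ← R1 / (-6).
R2 ← R2 + 4·R1.
R3 ← R3 − 8·R1.
R2 ← R2 / (-5).
R1 ← R1 + 1/2·R2.
R3 ← R3 + 5·R2.
Row 3 reduces to 0 = -1, a contradiction. The system is inconsistent.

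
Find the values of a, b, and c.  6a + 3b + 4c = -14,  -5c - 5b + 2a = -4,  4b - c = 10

a = -2, b = 2, c = -2

Row-reduce the augmented matrix:
R1 ← R1 / (6).
R2 ← R2 − 2·R1.
R2 ← R2 / (-6).
R1 ← R1 − 1/2·R2.
R3 ← R3 − 4·R2.
R3 ← R3 / (-47/9).
R1 ← R1 − 5/36·R3.
R2 ← R2 − 19/18·R3.
Reading off the reduced rows gives a = -2, b = 2, c = -2.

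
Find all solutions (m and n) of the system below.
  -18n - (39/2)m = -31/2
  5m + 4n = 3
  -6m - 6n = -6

Row-reduce:
R1 ← R1 / (-39/2).
R2 ← R2 − 5·R1.
R3 ← R3 + 6·R1.
R2 ← R2 / (-8/13).
R1 ← R1 − 12/13·R2.
R3 ← R3 + 6/13·R2.
Row 3 reduces to 0 = -1/2, a contradiction. The system is inconsistent.

no solution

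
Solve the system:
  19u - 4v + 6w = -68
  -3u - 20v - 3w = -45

Row-reduce:
R1 ← R1 / (19).
R2 ← R2 + 3·R1.
R2 ← R2 / (-392/19).
R1 ← R1 + 4/19·R2.
Rank is 2 with 3 unknowns, leaving w free.

infinitely many solutions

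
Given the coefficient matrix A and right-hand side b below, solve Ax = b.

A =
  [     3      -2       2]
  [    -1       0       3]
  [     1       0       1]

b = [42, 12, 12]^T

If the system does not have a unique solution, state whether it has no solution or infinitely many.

x_1 = 6, x_2 = -6, x_3 = 6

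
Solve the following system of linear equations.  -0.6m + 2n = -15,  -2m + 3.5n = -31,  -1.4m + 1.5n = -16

Row-reduce the augmented matrix:
R1 ← R1 / (-3/5).
R2 ← R2 + 2·R1.
R3 ← R3 + 7/5·R1.
R2 ← R2 / (-19/6).
R1 ← R1 + 10/3·R2.
R3 ← R3 + 19/6·R2.
R3 reduces to 0 = 0, so the extra equation is consistent.
Reading off the reduced rows gives m = 5, n = -6.

m = 5, n = -6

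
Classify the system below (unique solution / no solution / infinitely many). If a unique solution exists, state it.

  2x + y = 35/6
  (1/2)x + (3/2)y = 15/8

x = 11/4, y = 1/3

Row-reduce the augmented matrix:
R1 ← R1 / (2).
R2 ← R2 − 1/2·R1.
R2 ← R2 / (5/4).
R1 ← R1 − 1/2·R2.
Reading off the reduced rows gives x = 11/4, y = 1/3.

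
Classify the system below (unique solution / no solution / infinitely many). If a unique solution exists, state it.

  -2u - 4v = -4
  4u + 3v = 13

Row-reduce the augmented matrix:
R1 ← R1 / (-2).
R2 ← R2 − 4·R1.
R2 ← R2 / (-5).
R1 ← R1 − 2·R2.
Reading off the reduced rows gives u = 4, v = -1.

u = 4, v = -1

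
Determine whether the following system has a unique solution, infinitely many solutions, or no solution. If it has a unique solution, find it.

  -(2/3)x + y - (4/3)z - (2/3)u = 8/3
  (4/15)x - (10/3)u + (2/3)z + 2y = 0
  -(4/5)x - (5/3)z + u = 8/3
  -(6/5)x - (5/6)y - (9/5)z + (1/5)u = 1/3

infinitely many solutions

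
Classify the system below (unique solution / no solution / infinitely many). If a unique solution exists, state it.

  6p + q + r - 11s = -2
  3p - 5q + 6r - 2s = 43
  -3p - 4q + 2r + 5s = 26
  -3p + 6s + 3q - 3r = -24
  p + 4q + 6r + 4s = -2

Row-reduce the augmented matrix:
R1 ← R1 / (6).
R2 ← R2 − 3·R1.
R3 ← R3 + 3·R1.
R4 ← R4 + 3·R1.
R5 ← R5 − 1·R1.
R2 ← R2 / (-11/2).
R1 ← R1 − 1/6·R2.
R3 ← R3 + 7/2·R2.
R4 ← R4 − 7/2·R2.
R5 ← R5 − 23/6·R2.
R3 ← R3 / (-1).
R1 ← R1 − 1/3·R3.
R2 ← R2 + 1·R3.
R4 ← R4 − 1·R3.
R5 ← R5 − 29/3·R3.
Swap R4 and R5.
R4 ← R4 / (-199/11).
R1 ← R1 + 29/11·R4.
R2 ← R2 − 23/11·R4.
R3 ← R3 − 30/11·R4.
R5 reduces to 0 = 0, so the extra equation is consistent.
Reading off the reduced rows gives p = 0, q = -5, r = 3, s = 0.

p = 0, q = -5, r = 3, s = 0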